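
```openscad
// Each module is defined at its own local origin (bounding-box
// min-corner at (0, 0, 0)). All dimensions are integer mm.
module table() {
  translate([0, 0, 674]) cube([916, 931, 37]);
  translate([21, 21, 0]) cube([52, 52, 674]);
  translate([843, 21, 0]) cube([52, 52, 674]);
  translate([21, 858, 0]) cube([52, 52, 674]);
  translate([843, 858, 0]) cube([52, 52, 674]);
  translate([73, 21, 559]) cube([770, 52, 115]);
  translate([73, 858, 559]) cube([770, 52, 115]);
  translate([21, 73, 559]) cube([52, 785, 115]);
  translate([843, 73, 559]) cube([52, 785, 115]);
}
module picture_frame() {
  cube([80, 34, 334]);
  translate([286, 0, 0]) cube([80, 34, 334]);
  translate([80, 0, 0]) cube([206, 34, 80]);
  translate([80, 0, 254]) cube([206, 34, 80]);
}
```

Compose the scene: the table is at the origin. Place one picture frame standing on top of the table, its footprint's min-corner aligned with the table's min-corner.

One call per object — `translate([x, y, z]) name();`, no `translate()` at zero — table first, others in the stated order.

table();
translate([0, 0, 711]) picture_frame();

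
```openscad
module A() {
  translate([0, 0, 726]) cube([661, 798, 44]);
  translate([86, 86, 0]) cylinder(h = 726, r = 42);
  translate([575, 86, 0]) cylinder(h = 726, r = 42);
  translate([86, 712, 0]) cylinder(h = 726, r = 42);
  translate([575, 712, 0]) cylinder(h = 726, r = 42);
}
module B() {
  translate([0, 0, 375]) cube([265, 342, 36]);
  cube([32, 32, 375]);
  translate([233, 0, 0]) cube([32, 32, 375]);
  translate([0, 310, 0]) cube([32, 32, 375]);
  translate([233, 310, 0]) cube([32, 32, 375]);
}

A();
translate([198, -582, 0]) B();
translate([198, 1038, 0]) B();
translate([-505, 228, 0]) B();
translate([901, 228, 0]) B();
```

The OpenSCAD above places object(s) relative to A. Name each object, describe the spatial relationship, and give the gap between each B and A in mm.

A is a table. B is a stool. Four stools sit around the table at the −y, +y, −x, +x sides. The gap between each stool and the table is 240 mm.

Each stool's nearest face is 240 mm from the table's bounding box.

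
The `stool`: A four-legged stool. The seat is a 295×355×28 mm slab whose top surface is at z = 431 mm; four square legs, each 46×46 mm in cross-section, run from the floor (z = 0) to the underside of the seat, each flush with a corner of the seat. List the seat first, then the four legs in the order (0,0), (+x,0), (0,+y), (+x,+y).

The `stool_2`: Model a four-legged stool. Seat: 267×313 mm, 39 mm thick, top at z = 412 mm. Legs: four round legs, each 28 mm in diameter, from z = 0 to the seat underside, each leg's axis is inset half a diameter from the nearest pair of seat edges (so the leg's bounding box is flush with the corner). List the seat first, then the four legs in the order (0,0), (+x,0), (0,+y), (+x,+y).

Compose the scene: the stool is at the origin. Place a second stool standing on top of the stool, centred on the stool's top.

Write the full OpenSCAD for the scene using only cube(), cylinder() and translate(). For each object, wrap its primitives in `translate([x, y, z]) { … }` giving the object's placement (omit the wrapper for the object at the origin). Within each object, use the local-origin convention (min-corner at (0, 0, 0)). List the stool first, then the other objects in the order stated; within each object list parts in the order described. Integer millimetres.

translate([0, 0, 403]) cube([295, 355, 28]);
cube([46, 46, 403]);
translate([249, 0, 0]) cube([46, 46, 403]);
translate([0, 309, 0]) cube([46, 46, 403]);
translate([249, 309, 0]) cube([46, 46, 403]);
translate([14, 21, 431]) {
  translate([0, 0, 373]) cube([267, 313, 39]);
  translate([14, 14, 0]) cylinder(h = 373, r = 14);
  translate([253, 14, 0]) cylinder(h = 373, r = 14);
  translate([14, 299, 0]) cylinder(h = 373, r = 14);
  translate([253, 299, 0]) cylinder(h = 373, r = 14);
}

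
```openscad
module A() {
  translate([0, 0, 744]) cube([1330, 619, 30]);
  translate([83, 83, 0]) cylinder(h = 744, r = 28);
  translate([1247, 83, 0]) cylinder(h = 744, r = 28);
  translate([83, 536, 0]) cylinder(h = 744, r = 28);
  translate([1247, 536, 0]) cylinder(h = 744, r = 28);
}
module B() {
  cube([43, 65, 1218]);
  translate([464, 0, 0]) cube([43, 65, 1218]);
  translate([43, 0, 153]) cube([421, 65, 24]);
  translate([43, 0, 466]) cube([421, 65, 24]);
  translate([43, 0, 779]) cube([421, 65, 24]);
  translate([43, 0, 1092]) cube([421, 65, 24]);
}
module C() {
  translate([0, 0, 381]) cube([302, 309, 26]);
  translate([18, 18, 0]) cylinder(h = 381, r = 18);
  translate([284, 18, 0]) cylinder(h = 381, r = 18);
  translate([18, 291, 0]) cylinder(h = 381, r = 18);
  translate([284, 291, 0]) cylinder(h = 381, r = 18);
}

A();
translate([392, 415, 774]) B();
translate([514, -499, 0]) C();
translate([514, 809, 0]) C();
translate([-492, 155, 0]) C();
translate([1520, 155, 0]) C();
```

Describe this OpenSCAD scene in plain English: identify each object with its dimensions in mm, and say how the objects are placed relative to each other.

A is a table: top 1330 mm (x) × 619 mm (y), 30 mm thick, upper face at z = 774 mm, on four round legs of 56 mm diameter, each leg's bounding box inset 55 mm from the nearest pair of top edges, running from z = 0 to the bottom of the top.

B is a wooden ladder with two side rails of 43×65 mm section and 1218 mm height, set 507 mm apart overall. Between them run 4 rectangular rungs (65 mm deep, 24 mm thick), front faces flush with the rails' −y face. The bottom of the first rung is 153 mm above the floor and each subsequent rung is 313 mm higher than the one below.

C is a simple wooden stool: a rectangular seat 302 mm (x) by 309 mm (y), 26 mm thick, top face at z = 407 mm, on four round legs, each 36 mm in diameter. The legs rest on z = 0, each leg's axis is inset half a diameter from the nearest pair of seat edges (so the leg's bounding box is flush with the corner).

The ladder is on top of the table. Four stools sit around the table at the −y, +y, −x, +x sides.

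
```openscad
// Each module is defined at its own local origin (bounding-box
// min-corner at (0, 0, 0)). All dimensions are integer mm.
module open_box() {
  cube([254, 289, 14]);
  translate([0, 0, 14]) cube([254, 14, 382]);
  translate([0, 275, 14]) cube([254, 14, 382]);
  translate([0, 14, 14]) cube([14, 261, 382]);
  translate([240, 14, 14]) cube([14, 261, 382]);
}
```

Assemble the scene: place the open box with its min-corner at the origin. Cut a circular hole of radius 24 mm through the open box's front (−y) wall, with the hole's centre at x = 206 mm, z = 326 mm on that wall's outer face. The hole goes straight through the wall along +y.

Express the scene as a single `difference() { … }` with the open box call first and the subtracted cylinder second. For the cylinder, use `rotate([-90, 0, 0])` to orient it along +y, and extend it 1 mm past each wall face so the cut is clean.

difference() {
  open_box();
  translate([206, -1, 326]) rotate([-90, 0, 0]) cylinder(h = 16, r = 24);
}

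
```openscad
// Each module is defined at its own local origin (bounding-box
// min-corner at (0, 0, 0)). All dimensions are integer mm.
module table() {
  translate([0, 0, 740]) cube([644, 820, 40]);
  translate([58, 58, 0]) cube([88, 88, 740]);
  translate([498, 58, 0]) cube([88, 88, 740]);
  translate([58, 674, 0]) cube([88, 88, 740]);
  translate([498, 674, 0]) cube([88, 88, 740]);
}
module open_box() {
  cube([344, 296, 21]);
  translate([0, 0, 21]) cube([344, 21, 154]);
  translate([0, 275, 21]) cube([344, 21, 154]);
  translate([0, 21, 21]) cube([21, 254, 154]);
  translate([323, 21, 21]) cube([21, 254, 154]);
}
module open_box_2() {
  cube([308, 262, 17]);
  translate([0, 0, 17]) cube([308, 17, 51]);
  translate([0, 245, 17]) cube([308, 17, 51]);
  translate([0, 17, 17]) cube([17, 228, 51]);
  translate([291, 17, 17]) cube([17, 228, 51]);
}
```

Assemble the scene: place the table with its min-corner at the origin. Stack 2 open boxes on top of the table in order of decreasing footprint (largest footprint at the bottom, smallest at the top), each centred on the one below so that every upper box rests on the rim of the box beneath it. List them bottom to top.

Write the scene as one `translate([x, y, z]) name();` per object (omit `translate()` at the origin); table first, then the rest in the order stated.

table();
translate([150, 262, 780]) open_box();
translate([168, 279, 955]) open_box_2();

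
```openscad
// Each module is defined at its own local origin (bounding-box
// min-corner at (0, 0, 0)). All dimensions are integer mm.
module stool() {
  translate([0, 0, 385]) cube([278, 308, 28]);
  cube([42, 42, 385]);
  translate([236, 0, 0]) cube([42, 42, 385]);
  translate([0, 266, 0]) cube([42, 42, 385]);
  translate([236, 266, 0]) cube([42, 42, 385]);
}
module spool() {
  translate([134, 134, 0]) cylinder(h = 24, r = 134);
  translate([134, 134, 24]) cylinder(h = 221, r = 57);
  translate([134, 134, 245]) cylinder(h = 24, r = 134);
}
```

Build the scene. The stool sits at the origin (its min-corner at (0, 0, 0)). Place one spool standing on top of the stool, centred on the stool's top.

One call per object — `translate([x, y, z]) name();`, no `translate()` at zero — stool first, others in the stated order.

stool();
translate([5, 20, 413]) spool();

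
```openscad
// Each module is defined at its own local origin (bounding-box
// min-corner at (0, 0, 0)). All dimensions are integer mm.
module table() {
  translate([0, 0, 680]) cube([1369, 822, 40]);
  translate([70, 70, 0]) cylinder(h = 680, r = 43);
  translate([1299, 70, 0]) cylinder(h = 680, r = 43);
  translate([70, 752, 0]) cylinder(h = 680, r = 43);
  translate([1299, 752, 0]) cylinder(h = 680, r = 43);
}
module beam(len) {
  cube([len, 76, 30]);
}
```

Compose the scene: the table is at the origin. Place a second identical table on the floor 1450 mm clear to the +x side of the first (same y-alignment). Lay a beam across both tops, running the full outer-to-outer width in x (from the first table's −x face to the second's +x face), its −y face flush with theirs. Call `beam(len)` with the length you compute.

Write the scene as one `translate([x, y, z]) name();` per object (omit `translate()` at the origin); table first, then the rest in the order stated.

table();
translate([2819, 0, 0]) table();
translate([0, 0, 720]) beam(4188);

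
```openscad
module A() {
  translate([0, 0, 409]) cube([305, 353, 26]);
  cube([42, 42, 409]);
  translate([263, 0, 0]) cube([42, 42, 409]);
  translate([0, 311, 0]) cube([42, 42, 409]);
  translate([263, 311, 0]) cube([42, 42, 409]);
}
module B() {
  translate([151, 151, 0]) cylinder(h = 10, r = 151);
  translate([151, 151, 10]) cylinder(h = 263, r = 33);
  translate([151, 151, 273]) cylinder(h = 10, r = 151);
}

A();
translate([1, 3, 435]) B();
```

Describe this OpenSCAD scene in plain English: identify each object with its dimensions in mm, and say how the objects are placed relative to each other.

A is a simple wooden stool: a rectangular seat 305 mm (x) by 353 mm (y), 26 mm thick, top face at z = 435 mm, on four square legs, each 42×42 mm in cross-section. The legs rest on z = 0, each flush with a corner of the seat.

B is a spool: two coaxial disc flanges of radius 151 mm and thickness 10 mm, joined by a core cylinder of radius 33 mm and height 263 mm. The lower flange rests on z = 0 and the three cylinders share a vertical axis.

The spool is on top of the stool.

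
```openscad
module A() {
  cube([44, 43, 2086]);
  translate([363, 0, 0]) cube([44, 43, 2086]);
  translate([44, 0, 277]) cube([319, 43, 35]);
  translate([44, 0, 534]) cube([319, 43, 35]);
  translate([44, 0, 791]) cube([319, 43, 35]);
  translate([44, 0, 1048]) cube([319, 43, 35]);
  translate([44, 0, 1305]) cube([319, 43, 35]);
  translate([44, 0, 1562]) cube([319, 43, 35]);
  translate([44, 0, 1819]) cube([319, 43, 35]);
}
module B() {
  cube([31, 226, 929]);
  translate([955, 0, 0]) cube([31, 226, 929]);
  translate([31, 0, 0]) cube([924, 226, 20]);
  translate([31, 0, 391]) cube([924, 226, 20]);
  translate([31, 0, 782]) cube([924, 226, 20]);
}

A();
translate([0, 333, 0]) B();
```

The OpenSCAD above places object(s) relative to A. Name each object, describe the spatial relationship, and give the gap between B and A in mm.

A is a ladder. B is a bookshelf. The bookshelf is on the floor beside the ladder on its +y side. The gap between the bookshelf and the ladder is 290 mm.

The bookshelf's nearest face is 290 mm from the ladder's +y face.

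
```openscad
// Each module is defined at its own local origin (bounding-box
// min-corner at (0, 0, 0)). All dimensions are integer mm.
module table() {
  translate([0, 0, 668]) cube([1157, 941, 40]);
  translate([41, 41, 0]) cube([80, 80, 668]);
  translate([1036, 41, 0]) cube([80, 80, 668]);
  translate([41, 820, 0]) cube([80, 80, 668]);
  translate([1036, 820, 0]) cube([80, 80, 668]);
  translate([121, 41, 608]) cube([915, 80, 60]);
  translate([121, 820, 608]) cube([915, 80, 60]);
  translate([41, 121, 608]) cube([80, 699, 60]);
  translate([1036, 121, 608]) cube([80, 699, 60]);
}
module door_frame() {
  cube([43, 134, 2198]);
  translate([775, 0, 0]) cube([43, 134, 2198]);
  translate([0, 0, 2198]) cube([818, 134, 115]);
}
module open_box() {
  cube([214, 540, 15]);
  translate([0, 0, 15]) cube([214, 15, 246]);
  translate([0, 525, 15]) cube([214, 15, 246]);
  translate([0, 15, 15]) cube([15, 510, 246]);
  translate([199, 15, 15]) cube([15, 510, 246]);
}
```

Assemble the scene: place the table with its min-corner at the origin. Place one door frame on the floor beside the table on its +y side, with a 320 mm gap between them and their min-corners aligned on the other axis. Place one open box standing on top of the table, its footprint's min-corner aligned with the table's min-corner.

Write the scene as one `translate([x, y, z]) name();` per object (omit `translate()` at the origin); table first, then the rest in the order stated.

table();
translate([0, 1261, 0]) door_frame();
translate([0, 0, 708]) open_box();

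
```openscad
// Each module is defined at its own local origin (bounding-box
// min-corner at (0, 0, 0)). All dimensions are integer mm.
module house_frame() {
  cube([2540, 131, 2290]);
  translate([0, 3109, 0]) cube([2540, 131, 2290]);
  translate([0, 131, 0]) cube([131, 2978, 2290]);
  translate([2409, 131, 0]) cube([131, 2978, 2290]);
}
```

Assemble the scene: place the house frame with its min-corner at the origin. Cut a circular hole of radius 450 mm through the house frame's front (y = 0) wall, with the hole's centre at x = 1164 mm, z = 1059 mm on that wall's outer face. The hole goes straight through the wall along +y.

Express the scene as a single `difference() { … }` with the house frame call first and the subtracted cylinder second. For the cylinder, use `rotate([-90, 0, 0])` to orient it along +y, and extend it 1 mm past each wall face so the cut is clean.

difference() {
  house_frame();
  translate([1164, -1, 1059]) rotate([-90, 0, 0]) cylinder(h = 133, r = 450);
}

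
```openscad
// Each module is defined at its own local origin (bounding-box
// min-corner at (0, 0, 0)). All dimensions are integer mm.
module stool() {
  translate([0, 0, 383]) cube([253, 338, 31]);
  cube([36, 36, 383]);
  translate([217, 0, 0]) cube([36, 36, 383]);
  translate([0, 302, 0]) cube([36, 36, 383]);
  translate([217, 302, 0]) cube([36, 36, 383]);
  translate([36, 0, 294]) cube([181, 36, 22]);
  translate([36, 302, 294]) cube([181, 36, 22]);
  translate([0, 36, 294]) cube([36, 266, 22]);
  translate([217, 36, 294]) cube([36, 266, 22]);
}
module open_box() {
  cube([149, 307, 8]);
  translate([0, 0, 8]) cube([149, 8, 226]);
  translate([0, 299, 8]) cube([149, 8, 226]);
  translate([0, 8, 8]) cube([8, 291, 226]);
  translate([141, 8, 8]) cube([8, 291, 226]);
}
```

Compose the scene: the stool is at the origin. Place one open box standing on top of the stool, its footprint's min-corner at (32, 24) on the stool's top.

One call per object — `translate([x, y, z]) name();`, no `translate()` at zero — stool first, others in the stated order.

stool();
translate([32, 24, 414]) open_box();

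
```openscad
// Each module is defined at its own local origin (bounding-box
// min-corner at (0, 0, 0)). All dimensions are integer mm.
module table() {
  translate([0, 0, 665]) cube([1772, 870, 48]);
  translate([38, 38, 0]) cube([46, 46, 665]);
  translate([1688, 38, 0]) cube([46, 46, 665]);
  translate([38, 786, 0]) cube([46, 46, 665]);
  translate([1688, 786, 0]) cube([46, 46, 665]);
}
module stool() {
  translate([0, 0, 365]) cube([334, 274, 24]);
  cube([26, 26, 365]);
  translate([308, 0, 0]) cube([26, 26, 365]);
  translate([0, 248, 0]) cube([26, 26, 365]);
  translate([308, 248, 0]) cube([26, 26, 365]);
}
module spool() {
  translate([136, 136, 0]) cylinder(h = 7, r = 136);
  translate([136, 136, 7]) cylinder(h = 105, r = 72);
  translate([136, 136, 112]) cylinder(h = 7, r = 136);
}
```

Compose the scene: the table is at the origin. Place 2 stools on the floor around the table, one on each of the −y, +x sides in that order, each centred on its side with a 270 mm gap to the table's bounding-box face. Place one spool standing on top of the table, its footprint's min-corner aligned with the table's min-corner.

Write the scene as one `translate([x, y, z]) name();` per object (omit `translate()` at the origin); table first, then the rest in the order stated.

table();
translate([719, -544, 0]) stool();
translate([2042, 298, 0]) stool();
translate([0, 0, 713]) spool();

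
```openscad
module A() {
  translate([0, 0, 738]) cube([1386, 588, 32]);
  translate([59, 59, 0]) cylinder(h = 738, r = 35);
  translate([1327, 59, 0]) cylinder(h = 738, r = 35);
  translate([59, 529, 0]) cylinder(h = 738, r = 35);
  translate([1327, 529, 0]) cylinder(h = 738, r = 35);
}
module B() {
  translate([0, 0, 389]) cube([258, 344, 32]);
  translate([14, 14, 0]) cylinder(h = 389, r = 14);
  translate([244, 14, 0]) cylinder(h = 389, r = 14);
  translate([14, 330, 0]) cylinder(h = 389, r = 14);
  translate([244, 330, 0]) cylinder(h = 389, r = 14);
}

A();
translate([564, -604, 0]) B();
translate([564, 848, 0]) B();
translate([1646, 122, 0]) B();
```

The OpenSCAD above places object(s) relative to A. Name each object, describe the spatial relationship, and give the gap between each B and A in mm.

A is a table. B is a stool. Three stools sit around the table at the −y, +y, +x sides. The gap between each stool and the table is 260 mm.

Each stool's nearest face is 260 mm from the table's bounding box.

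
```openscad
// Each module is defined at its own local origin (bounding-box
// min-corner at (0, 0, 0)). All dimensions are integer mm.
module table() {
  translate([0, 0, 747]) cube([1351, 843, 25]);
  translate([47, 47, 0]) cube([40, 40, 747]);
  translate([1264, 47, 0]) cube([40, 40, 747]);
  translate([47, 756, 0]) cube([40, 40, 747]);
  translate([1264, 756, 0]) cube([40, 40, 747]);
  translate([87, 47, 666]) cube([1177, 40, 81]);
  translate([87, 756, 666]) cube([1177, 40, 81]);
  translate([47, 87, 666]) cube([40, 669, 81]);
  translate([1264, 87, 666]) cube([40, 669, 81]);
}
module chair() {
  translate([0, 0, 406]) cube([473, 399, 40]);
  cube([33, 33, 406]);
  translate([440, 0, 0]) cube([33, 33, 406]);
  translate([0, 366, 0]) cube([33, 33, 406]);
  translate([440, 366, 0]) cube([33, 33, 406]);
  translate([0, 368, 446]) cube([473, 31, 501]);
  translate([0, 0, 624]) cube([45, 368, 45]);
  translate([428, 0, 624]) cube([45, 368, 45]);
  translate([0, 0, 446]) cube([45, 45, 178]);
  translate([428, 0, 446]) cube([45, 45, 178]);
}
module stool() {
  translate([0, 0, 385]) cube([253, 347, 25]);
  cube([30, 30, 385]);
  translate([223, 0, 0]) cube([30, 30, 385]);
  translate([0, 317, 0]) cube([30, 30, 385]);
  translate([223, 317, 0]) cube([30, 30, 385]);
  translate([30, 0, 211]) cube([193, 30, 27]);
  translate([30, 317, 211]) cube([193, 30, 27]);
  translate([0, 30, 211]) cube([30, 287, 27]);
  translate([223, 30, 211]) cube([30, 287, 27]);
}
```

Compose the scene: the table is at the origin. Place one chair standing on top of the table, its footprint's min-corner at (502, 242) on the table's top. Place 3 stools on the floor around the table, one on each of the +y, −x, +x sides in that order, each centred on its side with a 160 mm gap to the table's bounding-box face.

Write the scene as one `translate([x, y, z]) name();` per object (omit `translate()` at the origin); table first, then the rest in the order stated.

table();
translate([502, 242, 772]) chair();
translate([549, 1003, 0]) stool();
translate([-413, 248, 0]) stool();
translate([1511, 248, 0]) stool();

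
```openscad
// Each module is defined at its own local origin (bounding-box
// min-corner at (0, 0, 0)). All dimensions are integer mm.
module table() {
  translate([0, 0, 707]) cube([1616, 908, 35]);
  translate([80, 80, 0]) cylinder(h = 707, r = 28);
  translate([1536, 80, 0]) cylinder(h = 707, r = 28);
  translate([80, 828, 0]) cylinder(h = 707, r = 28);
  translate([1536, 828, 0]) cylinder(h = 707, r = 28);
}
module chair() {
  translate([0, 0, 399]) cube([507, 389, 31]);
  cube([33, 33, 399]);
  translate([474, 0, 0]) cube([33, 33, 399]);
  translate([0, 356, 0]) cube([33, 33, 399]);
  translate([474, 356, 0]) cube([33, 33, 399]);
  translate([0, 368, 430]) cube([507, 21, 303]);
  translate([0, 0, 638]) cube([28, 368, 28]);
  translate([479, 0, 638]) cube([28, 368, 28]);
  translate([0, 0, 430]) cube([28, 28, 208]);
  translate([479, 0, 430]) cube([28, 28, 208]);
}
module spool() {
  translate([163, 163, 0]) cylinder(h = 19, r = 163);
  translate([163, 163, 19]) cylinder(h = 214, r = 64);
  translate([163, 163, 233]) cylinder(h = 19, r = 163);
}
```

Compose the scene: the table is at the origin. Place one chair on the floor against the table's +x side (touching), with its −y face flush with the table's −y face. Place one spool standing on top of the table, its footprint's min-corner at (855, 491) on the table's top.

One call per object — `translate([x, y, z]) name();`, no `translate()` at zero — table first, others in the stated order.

table();
translate([1616, 0, 0]) chair();
translate([855, 491, 742]) spool();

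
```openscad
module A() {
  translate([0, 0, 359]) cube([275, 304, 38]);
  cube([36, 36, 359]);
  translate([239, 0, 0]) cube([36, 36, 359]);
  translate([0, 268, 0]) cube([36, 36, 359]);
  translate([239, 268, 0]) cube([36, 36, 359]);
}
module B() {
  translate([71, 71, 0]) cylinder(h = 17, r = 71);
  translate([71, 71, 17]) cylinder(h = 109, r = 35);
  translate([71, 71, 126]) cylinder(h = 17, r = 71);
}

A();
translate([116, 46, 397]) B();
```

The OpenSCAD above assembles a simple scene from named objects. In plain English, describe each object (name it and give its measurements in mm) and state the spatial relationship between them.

A is a simple wooden stool: a rectangular seat 275 mm (x) by 304 mm (y), 38 mm thick, top face at z = 397 mm, on four square legs, each 36×36 mm in cross-section. The legs rest on z = 0, each flush with a corner of the seat.

B is a spool: two coaxial disc flanges of radius 71 mm and thickness 17 mm, joined by a core cylinder of radius 35 mm and height 109 mm. The lower flange rests on z = 0 and the three cylinders share a vertical axis.

The spool is on top of the stool.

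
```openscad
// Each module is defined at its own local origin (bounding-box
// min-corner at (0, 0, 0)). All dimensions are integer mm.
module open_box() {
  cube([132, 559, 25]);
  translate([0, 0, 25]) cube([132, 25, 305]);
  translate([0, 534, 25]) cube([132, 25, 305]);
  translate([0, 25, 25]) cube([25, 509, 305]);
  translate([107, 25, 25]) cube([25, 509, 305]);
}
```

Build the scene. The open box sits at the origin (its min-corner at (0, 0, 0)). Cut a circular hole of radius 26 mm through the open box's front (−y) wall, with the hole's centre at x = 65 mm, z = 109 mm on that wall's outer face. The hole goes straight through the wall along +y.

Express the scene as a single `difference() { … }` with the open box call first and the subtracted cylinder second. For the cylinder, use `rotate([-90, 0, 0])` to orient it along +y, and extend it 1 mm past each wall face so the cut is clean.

difference() {
  open_box();
  translate([65, -1, 109]) rotate([-90, 0, 0]) cylinder(h = 27, r = 26);
}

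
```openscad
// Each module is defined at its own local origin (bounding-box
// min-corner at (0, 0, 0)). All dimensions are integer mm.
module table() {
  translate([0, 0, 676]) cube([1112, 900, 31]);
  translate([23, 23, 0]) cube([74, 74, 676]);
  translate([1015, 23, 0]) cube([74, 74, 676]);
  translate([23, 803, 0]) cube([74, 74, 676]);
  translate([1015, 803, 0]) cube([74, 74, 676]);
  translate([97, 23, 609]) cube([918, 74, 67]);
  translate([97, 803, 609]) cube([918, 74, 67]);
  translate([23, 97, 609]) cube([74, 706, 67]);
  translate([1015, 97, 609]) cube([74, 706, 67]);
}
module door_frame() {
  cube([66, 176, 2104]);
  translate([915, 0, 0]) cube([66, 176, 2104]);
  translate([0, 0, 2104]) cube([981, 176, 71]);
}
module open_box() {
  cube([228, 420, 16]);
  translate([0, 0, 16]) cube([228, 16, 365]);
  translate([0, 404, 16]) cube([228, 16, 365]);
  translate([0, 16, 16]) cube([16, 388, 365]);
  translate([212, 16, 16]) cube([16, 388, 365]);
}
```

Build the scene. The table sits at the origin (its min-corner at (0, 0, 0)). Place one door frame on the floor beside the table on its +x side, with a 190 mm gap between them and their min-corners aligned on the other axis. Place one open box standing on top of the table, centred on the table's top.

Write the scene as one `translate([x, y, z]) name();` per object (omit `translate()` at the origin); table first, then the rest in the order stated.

table();
translate([1302, 0, 0]) door_frame();
translate([442, 240, 707]) open_box();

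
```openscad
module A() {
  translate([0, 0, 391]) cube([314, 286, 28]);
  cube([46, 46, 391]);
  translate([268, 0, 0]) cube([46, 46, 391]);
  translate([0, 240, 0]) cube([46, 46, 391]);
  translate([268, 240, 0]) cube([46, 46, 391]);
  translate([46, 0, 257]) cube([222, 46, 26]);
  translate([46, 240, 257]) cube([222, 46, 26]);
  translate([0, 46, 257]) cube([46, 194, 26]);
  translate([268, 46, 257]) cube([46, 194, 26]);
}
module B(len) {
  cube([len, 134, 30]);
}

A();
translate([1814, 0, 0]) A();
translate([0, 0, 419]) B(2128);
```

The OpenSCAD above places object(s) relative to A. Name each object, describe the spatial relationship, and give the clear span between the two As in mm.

A is a stool. B is a beam. A beam spans the tops of two stools. The clear span between the two stools is 1500 mm.

Second stool starts at x = 1814; first ends at x = 314; clear span = 1814 − 314 = 1500 mm.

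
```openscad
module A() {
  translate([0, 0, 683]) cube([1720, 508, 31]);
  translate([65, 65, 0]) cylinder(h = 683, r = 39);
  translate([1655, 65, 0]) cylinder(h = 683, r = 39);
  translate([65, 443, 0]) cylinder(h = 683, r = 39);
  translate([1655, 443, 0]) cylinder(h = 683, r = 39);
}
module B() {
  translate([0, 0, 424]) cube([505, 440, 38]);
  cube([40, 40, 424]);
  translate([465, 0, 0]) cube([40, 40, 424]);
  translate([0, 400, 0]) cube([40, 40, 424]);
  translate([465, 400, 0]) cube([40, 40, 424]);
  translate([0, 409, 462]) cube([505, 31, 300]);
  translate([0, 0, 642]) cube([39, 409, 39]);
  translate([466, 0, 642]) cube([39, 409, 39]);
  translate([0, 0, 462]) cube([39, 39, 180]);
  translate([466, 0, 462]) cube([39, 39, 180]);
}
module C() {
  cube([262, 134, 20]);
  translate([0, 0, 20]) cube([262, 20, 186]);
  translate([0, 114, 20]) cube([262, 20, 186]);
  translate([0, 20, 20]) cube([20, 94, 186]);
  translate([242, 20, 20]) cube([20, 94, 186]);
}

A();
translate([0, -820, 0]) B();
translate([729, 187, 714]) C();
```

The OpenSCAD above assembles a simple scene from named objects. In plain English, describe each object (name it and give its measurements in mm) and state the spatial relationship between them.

A is a table: top 1720 mm (x) × 508 mm (y), 31 mm thick, upper face at z = 714 mm, on four round legs of 78 mm diameter, each leg's bounding box inset 26 mm from the nearest pair of top edges, running from z = 0 to the bottom of the top.

B is a chair: 505×440 mm seat, 38 mm thick, top at z = 462 mm, on four 40 mm square corner legs flush with the seat edges. A 31 mm thick backrest slab spans the full seat width, extending 300 mm above the seat top, its back face flush with the seat's +y edge. Two armrests of 39×39 mm section run along each side from the seat's front edge to the front of the backrest, top faces 219 mm above the seat top and outer faces flush with the seat's x-edges; a 39×39 mm post under the front of each armrest stands on the seat at the front corner.

C is an open storage box with external size 262×134×206 mm and wall thickness 20 mm (the base is also 20 mm thick). The base covers the whole footprint; the four walls stand on the base, with the y-facing walls full-width and the x-facing walls fitting between their inner faces.

The chair is on the floor beside the table on its −y side. The open box is on top of the table, centred.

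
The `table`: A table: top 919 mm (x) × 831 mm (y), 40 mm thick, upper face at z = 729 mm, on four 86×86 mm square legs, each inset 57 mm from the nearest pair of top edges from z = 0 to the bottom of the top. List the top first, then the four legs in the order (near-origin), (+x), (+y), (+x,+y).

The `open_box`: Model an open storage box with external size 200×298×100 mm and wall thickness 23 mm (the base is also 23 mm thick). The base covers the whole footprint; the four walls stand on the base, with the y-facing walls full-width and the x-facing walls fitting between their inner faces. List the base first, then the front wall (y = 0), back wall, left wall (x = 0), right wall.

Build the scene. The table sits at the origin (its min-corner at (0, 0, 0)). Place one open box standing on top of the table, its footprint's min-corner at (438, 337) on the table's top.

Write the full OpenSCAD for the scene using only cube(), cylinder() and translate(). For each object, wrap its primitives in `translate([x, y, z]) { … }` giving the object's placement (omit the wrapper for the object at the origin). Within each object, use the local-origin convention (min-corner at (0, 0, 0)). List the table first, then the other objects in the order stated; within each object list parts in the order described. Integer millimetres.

translate([0, 0, 689]) cube([919, 831, 40]);
translate([57, 57, 0]) cube([86, 86, 689]);
translate([776, 57, 0]) cube([86, 86, 689]);
translate([57, 688, 0]) cube([86, 86, 689]);
translate([776, 688, 0]) cube([86, 86, 689]);
translate([438, 337, 729]) {
  cube([200, 298, 23]);
  translate([0, 0, 23]) cube([200, 23, 77]);
  translate([0, 275, 23]) cube([200, 23, 77]);
  translate([0, 23, 23]) cube([23, 252, 77]);
  translate([177, 23, 23]) cube([23, 252, 77]);
}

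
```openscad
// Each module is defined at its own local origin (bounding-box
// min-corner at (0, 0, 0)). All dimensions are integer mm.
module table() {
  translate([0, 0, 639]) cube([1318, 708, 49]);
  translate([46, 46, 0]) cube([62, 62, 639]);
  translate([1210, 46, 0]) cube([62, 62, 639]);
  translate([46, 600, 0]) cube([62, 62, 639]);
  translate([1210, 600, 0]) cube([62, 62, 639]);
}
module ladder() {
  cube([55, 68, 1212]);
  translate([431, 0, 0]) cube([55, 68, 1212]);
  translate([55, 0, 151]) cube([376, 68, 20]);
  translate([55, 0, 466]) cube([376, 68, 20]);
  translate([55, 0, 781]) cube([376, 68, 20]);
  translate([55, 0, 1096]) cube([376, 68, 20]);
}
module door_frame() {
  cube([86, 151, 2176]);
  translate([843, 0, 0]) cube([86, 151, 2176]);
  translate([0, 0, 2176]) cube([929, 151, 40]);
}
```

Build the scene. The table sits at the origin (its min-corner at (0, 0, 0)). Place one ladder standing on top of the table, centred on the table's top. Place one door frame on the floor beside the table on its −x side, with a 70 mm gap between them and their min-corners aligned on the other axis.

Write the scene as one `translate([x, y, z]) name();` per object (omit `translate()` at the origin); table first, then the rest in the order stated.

table();
translate([416, 320, 688]) ladder();
translate([-999, 0, 0]) door_frame();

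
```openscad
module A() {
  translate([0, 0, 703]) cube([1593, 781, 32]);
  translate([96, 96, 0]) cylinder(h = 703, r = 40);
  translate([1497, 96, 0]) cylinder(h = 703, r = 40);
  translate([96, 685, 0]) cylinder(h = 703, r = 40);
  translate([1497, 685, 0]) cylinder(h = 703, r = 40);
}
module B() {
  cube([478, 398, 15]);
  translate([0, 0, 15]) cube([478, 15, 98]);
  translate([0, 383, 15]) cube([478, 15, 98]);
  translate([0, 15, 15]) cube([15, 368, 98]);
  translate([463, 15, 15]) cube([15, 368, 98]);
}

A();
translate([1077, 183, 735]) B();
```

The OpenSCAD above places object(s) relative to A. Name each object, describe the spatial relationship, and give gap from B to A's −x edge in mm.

A is a table. B is an open box. The open box is on top of the table. The gap from the open box to the table's −x edge is 1077 mm.

The open box's min-x is at 1077; the table's min-x is 0; gap = 1077 mm.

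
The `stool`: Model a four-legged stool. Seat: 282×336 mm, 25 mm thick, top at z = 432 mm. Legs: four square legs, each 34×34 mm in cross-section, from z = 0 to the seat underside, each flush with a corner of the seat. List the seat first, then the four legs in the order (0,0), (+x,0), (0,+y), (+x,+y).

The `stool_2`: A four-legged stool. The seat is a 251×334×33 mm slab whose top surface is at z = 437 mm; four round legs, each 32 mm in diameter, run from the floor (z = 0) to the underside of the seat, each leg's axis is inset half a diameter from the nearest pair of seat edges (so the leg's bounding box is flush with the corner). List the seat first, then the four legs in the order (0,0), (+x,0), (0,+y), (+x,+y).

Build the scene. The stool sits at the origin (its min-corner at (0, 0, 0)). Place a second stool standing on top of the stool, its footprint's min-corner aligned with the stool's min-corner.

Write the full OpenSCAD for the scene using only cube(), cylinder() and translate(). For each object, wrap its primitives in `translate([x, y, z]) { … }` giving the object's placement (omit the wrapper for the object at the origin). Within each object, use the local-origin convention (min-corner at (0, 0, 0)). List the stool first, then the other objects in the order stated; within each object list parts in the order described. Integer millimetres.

translate([0, 0, 407]) cube([282, 336, 25]);
cube([34, 34, 407]);
translate([248, 0, 0]) cube([34, 34, 407]);
translate([0, 302, 0]) cube([34, 34, 407]);
translate([248, 302, 0]) cube([34, 34, 407]);
translate([0, 0, 432]) {
  translate([0, 0, 404]) cube([251, 334, 33]);
  translate([16, 16, 0]) cylinder(h = 404, r = 16);
  translate([235, 16, 0]) cylinder(h = 404, r = 16);
  translate([16, 318, 0]) cylinder(h = 404, r = 16);
  translate([235, 318, 0]) cylinder(h = 404, r = 16);
}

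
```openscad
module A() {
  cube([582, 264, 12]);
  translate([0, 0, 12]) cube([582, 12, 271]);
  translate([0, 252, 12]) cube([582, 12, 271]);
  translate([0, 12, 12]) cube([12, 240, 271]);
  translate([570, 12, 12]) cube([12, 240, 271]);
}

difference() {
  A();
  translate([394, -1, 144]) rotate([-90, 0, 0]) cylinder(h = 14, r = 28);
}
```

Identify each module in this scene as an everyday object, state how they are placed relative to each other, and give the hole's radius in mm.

The subtracted cylinder has r = 28 mm.

A is an open box. The open box has a circular hole through its front wall. The hole's radius is 28 mm.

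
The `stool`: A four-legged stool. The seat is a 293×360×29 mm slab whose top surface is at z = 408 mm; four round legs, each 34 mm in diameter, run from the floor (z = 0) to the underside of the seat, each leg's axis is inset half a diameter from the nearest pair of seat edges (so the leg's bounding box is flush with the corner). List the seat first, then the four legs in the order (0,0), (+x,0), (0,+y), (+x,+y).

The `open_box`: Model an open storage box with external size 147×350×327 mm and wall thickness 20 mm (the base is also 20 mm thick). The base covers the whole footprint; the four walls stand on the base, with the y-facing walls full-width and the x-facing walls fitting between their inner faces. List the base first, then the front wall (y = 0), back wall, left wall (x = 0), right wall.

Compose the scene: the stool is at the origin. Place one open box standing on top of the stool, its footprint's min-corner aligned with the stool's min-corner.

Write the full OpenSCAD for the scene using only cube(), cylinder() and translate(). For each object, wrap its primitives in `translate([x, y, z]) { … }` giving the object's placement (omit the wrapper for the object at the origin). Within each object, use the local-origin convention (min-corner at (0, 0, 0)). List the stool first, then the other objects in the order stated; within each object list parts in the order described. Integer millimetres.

translate([0, 0, 379]) cube([293, 360, 29]);
translate([17, 17, 0]) cylinder(h = 379, r = 17);
translate([276, 17, 0]) cylinder(h = 379, r = 17);
translate([17, 343, 0]) cylinder(h = 379, r = 17);
translate([276, 343, 0]) cylinder(h = 379, r = 17);
translate([0, 0, 408]) {
  cube([147, 350, 20]);
  translate([0, 0, 20]) cube([147, 20, 307]);
  translate([0, 330, 20]) cube([147, 20, 307]);
  translate([0, 20, 20]) cube([20, 310, 307]);
  translate([127, 20, 20]) cube([20, 310, 307]);
}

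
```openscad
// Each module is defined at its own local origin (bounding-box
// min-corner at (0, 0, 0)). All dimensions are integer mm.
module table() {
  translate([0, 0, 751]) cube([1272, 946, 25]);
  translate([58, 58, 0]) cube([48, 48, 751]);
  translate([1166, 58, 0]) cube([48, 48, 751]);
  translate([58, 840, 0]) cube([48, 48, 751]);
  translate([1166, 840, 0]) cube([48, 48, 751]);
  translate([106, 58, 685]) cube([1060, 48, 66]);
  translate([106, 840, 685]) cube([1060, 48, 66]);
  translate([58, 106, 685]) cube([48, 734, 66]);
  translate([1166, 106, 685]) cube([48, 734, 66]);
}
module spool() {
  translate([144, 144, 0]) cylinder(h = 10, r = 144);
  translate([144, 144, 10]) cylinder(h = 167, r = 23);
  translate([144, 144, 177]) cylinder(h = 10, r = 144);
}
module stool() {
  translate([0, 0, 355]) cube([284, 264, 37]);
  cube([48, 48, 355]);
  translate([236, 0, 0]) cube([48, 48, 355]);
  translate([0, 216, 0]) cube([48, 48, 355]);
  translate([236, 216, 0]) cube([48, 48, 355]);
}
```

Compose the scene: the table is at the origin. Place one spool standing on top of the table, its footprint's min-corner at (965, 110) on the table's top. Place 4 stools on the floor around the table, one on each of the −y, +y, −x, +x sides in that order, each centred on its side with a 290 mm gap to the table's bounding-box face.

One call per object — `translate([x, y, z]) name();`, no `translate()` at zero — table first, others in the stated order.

table();
translate([965, 110, 776]) spool();
translate([494, -554, 0]) stool();
translate([494, 1236, 0]) stool();
translate([-574, 341, 0]) stool();
translate([1562, 341, 0]) stool();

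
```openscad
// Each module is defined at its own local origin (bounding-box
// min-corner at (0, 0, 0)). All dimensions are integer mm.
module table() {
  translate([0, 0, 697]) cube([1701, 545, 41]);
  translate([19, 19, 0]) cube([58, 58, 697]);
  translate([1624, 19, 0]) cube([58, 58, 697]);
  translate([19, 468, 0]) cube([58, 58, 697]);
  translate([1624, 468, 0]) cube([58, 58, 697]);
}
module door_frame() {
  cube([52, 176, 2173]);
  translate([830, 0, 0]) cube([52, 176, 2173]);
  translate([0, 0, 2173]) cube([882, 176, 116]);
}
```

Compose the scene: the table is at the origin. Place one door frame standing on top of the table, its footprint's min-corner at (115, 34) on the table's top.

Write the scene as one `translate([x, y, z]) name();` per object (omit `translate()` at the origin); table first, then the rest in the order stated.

table();
translate([115, 34, 738]) door_frame();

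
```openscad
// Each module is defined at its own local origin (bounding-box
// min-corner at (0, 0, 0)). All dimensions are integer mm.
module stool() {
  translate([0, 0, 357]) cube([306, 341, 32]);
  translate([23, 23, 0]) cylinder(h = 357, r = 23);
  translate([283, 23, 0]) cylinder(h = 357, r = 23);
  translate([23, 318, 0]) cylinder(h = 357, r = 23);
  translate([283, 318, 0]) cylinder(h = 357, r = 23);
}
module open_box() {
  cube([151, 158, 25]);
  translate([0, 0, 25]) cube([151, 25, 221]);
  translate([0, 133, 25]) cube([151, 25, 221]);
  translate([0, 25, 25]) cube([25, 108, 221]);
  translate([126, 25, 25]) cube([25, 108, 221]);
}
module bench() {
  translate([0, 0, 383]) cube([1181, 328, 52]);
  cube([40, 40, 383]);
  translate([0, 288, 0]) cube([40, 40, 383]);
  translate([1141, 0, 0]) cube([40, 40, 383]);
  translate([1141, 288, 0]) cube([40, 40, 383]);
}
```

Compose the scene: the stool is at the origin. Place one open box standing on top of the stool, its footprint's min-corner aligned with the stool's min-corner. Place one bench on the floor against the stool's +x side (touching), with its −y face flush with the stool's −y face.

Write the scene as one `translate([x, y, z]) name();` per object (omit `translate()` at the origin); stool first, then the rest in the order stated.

stool();
translate([0, 0, 389]) open_box();
translate([306, 0, 0]) bench();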